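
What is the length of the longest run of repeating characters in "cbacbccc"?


Input: "cbacbccc"
Scanning for longest run:
  Position 1 ('b'): new char, reset run to 1
  Position 2 ('a'): new char, reset run to 1
  Position 3 ('c'): new char, reset run to 1
  Position 4 ('b'): new char, reset run to 1
  Position 5 ('c'): new char, reset run to 1
  Position 6 ('c'): continues run of 'c', length=2
  Position 7 ('c'): continues run of 'c', length=3
Longest run: 'c' with length 3

3


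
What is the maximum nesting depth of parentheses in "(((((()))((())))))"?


Input: "(((((()))((())))))"
Tracking depth:
  Position 0 '(': depth becomes 1
  Position 1 '(': depth becomes 2
  Position 2 '(': depth becomes 3
  Position 3 '(': depth becomes 4
  Position 4 '(': depth becomes 5
  Position 5 '(': depth becomes 6
  Position 6 ')': depth becomes 5
  Position 7 ')': depth becomes 4
  Position 8 ')': depth becomes 3
  Position 9 '(': depth becomes 4
  Position 10 '(': depth becomes 5
  Position 11 '(': depth becomes 6
  Position 12 ')': depth becomes 5
  Position 13 ')': depth becomes 4
  Position 14 ')': depth becomes 3
  Position 15 ')': depth becomes 2
  Position 16 ')': depth becomes 1
  Position 17 ')': depth becomes 0
Maximum depth reached: 6

6


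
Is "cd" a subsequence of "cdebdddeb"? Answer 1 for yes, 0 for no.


Check if "cd" is a subsequence of "cdebdddeb"
Greedy scan:
  Position 0 ('c'): matches sub[0] = 'c'
  Position 1 ('d'): matches sub[1] = 'd'
  Position 2 ('e'): no match needed
  Position 3 ('b'): no match needed
  Position 4 ('d'): no match needed
  Position 5 ('d'): no match needed
  Position 6 ('d'): no match needed
  Position 7 ('e'): no match needed
  Position 8 ('b'): no match needed
All 2 characters matched => is a subsequence

1


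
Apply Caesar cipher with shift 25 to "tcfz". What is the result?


Caesar cipher: shift "tcfz" by 25
  't' (pos 19) + 25 = pos 18 = 's'
  'c' (pos 2) + 25 = pos 1 = 'b'
  'f' (pos 5) + 25 = pos 4 = 'e'
  'z' (pos 25) + 25 = pos 24 = 'y'
Result: sbey

sbey


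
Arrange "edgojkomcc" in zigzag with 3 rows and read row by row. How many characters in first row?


Zigzag "edgojkomcc" into 3 rows:
Placing characters:
  'e' => row 0
  'd' => row 1
  'g' => row 2
  'o' => row 1
  'j' => row 0
  'k' => row 1
  'o' => row 2
  'm' => row 1
  'c' => row 0
  'c' => row 1
Rows:
  Row 0: "ejc"
  Row 1: "dokmc"
  Row 2: "go"
First row length: 3

3


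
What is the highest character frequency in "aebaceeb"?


Input: aebaceeb
Character counts:
  'a': 2
  'b': 2
  'c': 1
  'e': 3
Maximum frequency: 3

3


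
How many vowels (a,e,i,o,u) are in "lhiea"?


Input: lhiea
Checking each character:
  'l' at position 0: consonant
  'h' at position 1: consonant
  'i' at position 2: vowel (running total: 1)
  'e' at position 3: vowel (running total: 2)
  'a' at position 4: vowel (running total: 3)
Total vowels: 3

3


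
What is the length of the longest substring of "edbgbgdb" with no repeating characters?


Input: "edbgbgdb"
Sliding window (track last position of each char):
  Position 0 ('e'): window [0,0] length 1 -- new best
  Position 1 ('d'): window [0,1] length 2 -- new best
  Position 2 ('b'): window [0,2] length 3 -- new best
  Position 3 ('g'): window [0,3] length 4 -- new best
  Position 4 ('b'): repeat (last at 2), move window start to 3
  Position 4 ('b'): window [3,4] length 2
  Position 5 ('g'): repeat (last at 3), move window start to 4
  Position 5 ('g'): window [4,5] length 2
  Position 6 ('d'): window [4,6] length 3
  Position 7 ('b'): repeat (last at 4), move window start to 5
  Position 7 ('b'): window [5,7] length 3
Longest substring with no repeats: "edbg" with length 4

4


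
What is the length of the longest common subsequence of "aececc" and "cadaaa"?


LCS of "aececc" and "cadaaa"
DP table:
           c    a    d    a    a    a
      0    0    0    0    0    0    0
  a   0    0    1    1    1    1    1
  e   0    0    1    1    1    1    1
  c   0    1    1    1    1    1    1
  e   0    1    1    1    1    1    1
  c   0    1    1    1    1    1    1
  c   0    1    1    1    1    1    1
LCS length = dp[6][6] = 1

1


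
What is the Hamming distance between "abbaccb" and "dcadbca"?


Comparing "abbaccb" and "dcadbca" position by position:
  Position 0: 'a' vs 'd' => differ
  Position 1: 'b' vs 'c' => differ
  Position 2: 'b' vs 'a' => differ
  Position 3: 'a' vs 'd' => differ
  Position 4: 'c' vs 'b' => differ
  Position 5: 'c' vs 'c' => same
  Position 6: 'b' vs 'a' => differ
Total differences (Hamming distance): 6

6


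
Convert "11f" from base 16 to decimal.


Input: "11f" in base 16
Positional expansion:
  Digit '1' (value 1) x 16^2 = 256
  Digit '1' (value 1) x 16^1 = 16
  Digit 'f' (value 15) x 16^0 = 15
Sum = 287

287


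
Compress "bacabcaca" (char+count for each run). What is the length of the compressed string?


Input: bacabcaca
Runs:
  'b' x 1 => "b1"
  'a' x 1 => "a1"
  'c' x 1 => "c1"
  'a' x 1 => "a1"
  'b' x 1 => "b1"
  'c' x 1 => "c1"
  'a' x 1 => "a1"
  'c' x 1 => "c1"
  'a' x 1 => "a1"
Compressed: "b1a1c1a1b1c1a1c1a1"
Compressed length: 18

18


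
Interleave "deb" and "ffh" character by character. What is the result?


Interleaving "deb" and "ffh":
  Position 0: 'd' from first, 'f' from second => "df"
  Position 1: 'e' from first, 'f' from second => "ef"
  Position 2: 'b' from first, 'h' from second => "bh"
Result: dfefbh

dfefbh


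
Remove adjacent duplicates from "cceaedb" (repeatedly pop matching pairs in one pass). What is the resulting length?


Input: cceaedb
Stack-based adjacent duplicate removal:
  Read 'c': push. Stack: c
  Read 'c': matches stack top 'c' => pop. Stack: (empty)
  Read 'e': push. Stack: e
  Read 'a': push. Stack: ea
  Read 'e': push. Stack: eae
  Read 'd': push. Stack: eaed
  Read 'b': push. Stack: eaedb
Final stack: "eaedb" (length 5)

5


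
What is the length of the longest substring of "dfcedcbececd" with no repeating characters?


Input: "dfcedcbececd"
Sliding window (track last position of each char):
  Position 0 ('d'): window [0,0] length 1 -- new best
  Position 1 ('f'): window [0,1] length 2 -- new best
  Position 2 ('c'): window [0,2] length 3 -- new best
  Position 3 ('e'): window [0,3] length 4 -- new best
  Position 4 ('d'): repeat (last at 0), move window start to 1
  Position 4 ('d'): window [1,4] length 4
  Position 5 ('c'): repeat (last at 2), move window start to 3
  Position 5 ('c'): window [3,5] length 3
  Position 6 ('b'): window [3,6] length 4
  Position 7 ('e'): repeat (last at 3), move window start to 4
  Position 7 ('e'): window [4,7] length 4
  Position 8 ('c'): repeat (last at 5), move window start to 6
  Position 8 ('c'): window [6,8] length 3
  Position 9 ('e'): repeat (last at 7), move window start to 8
  Position 9 ('e'): window [8,9] length 2
  Position 10 ('c'): repeat (last at 8), move window start to 9
  Position 10 ('c'): window [9,10] length 2
  Position 11 ('d'): window [9,11] length 3
Longest substring with no repeats: "dfce" with length 4

4


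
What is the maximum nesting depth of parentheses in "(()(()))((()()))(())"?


Input: "(()(()))((()()))(())"
Tracking depth:
  Position 0 '(': depth becomes 1
  Position 1 '(': depth becomes 2
  Position 2 ')': depth becomes 1
  Position 3 '(': depth becomes 2
  Position 4 '(': depth becomes 3
  Position 5 ')': depth becomes 2
  Position 6 ')': depth becomes 1
  Position 7 ')': depth becomes 0
  Position 8 '(': depth becomes 1
  Position 9 '(': depth becomes 2
  Position 10 '(': depth becomes 3
  Position 11 ')': depth becomes 2
  Position 12 '(': depth becomes 3
  Position 13 ')': depth becomes 2
  Position 14 ')': depth becomes 1
  Position 15 ')': depth becomes 0
  Position 16 '(': depth becomes 1
  Position 17 '(': depth becomes 2
  Position 18 ')': depth becomes 1
  Position 19 ')': depth becomes 0
Maximum depth reached: 3

3


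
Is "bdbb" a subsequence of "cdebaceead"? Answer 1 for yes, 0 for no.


Check if "bdbb" is a subsequence of "cdebaceead"
Greedy scan:
  Position 0 ('c'): no match needed
  Position 1 ('d'): no match needed
  Position 2 ('e'): no match needed
  Position 3 ('b'): matches sub[0] = 'b'
  Position 4 ('a'): no match needed
  Position 5 ('c'): no match needed
  Position 6 ('e'): no match needed
  Position 7 ('e'): no match needed
  Position 8 ('a'): no match needed
  Position 9 ('d'): matches sub[1] = 'd'
Only matched 2/4 characters => not a subsequence

0


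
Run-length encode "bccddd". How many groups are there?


Input: bccddd
Scanning for consecutive runs:
  Group 1: 'b' x 1 (positions 0-0)
  Group 2: 'c' x 2 (positions 1-2)
  Group 3: 'd' x 3 (positions 3-5)
Total groups: 3

3


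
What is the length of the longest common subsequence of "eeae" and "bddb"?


LCS of "eeae" and "bddb"
DP table:
           b    d    d    b
      0    0    0    0    0
  e   0    0    0    0    0
  e   0    0    0    0    0
  a   0    0    0    0    0
  e   0    0    0    0    0
LCS length = dp[4][4] = 0

0


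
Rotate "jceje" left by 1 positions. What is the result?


Input: "jceje", rotate left by 1
First 1 characters: "j"
Remaining characters: "ceje"
Concatenate remaining + first: "ceje" + "j" = "cejej"

cejej


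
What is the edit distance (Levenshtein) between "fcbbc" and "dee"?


Computing edit distance: "fcbbc" -> "dee"
DP table:
           d    e    e
      0    1    2    3
  f   1    1    2    3
  c   2    2    2    3
  b   3    3    3    3
  b   4    4    4    4
  c   5    5    5    5
Edit distance = dp[5][3] = 5

5


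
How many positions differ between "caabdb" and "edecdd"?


Comparing "caabdb" and "edecdd" position by position:
  Position 0: 'c' vs 'e' => DIFFER
  Position 1: 'a' vs 'd' => DIFFER
  Position 2: 'a' vs 'e' => DIFFER
  Position 3: 'b' vs 'c' => DIFFER
  Position 4: 'd' vs 'd' => same
  Position 5: 'b' vs 'd' => DIFFER
Positions that differ: 5

5


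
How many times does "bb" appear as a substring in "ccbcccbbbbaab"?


Searching for "bb" in "ccbcccbbbbaab"
Scanning each position:
  Position 0: "cc" => no
  Position 1: "cb" => no
  Position 2: "bc" => no
  Position 3: "cc" => no
  Position 4: "cc" => no
  Position 5: "cb" => no
  Position 6: "bb" => MATCH
  Position 7: "bb" => MATCH
  Position 8: "bb" => MATCH
  Position 9: "ba" => no
  Position 10: "aa" => no
  Position 11: "ab" => no
Total occurrences: 3

3


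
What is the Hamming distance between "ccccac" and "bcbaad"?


Comparing "ccccac" and "bcbaad" position by position:
  Position 0: 'c' vs 'b' => differ
  Position 1: 'c' vs 'c' => same
  Position 2: 'c' vs 'b' => differ
  Position 3: 'c' vs 'a' => differ
  Position 4: 'a' vs 'a' => same
  Position 5: 'c' vs 'd' => differ
Total differences (Hamming distance): 4

4


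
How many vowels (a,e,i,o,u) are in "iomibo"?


Input: iomibo
Checking each character:
  'i' at position 0: vowel (running total: 1)
  'o' at position 1: vowel (running total: 2)
  'm' at position 2: consonant
  'i' at position 3: vowel (running total: 3)
  'b' at position 4: consonant
  'o' at position 5: vowel (running total: 4)
Total vowels: 4

4


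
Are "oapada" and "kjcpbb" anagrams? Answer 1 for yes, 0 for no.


Strings: "oapada", "kjcpbb"
Sorted first:  aaadop
Sorted second: bbcjkp
Differ at position 0: 'a' vs 'b' => not anagrams

0


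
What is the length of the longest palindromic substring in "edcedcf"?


Input: "edcedcf"
Checking substrings for palindromes:
  No multi-char palindromic substrings found
Longest palindromic substring: "e" with length 1

1


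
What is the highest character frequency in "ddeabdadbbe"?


Input: ddeabdadbbe
Character counts:
  'a': 2
  'b': 3
  'd': 4
  'e': 2
Maximum frequency: 4

4


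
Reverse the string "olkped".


Input: olkped
Reading characters right to left:
  Position 5: 'd'
  Position 4: 'e'
  Position 3: 'p'
  Position 2: 'k'
  Position 1: 'l'
  Position 0: 'o'
Reversed: depklo

depklo


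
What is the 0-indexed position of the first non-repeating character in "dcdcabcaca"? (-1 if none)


Input: dcdcabcaca
Character frequencies:
  'a': 3
  'b': 1
  'c': 4
  'd': 2
Scanning left to right for freq == 1:
  Position 0 ('d'): freq=2, skip
  Position 1 ('c'): freq=4, skip
  Position 2 ('d'): freq=2, skip
  Position 3 ('c'): freq=4, skip
  Position 4 ('a'): freq=3, skip
  Position 5 ('b'): unique! => answer = 5

5


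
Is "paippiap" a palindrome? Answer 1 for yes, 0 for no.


Input: paippiap
Reversed: paippiap
  Compare pos 0 ('p') with pos 7 ('p'): match
  Compare pos 1 ('a') with pos 6 ('a'): match
  Compare pos 2 ('i') with pos 5 ('i'): match
  Compare pos 3 ('p') with pos 4 ('p'): match
Result: palindrome

1


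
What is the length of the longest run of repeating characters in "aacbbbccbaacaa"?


Input: "aacbbbccbaacaa"
Scanning for longest run:
  Position 1 ('a'): continues run of 'a', length=2
  Position 2 ('c'): new char, reset run to 1
  Position 3 ('b'): new char, reset run to 1
  Position 4 ('b'): continues run of 'b', length=2
  Position 5 ('b'): continues run of 'b', length=3
  Position 6 ('c'): new char, reset run to 1
  Position 7 ('c'): continues run of 'c', length=2
  Position 8 ('b'): new char, reset run to 1
  Position 9 ('a'): new char, reset run to 1
  Position 10 ('a'): continues run of 'a', length=2
  Position 11 ('c'): new char, reset run to 1
  Position 12 ('a'): new char, reset run to 1
  Position 13 ('a'): continues run of 'a', length=2
Longest run: 'b' with length 3

3


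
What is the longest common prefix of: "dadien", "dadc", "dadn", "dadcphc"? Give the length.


Words: dadien, dadc, dadn, dadcphc
  Position 0: all 'd' => match
  Position 1: all 'a' => match
  Position 2: all 'd' => match
  Position 3: ('i', 'c', 'n', 'c') => mismatch, stop
LCP = "dad" (length 3)

3


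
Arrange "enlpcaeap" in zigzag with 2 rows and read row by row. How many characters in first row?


Zigzag "enlpcaeap" into 2 rows:
Placing characters:
  'e' => row 0
  'n' => row 1
  'l' => row 0
  'p' => row 1
  'c' => row 0
  'a' => row 1
  'e' => row 0
  'a' => row 1
  'p' => row 0
Rows:
  Row 0: "elcep"
  Row 1: "npaa"
First row length: 5

5


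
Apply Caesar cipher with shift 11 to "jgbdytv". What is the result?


Caesar cipher: shift "jgbdytv" by 11
  'j' (pos 9) + 11 = pos 20 = 'u'
  'g' (pos 6) + 11 = pos 17 = 'r'
  'b' (pos 1) + 11 = pos 12 = 'm'
  'd' (pos 3) + 11 = pos 14 = 'o'
  'y' (pos 24) + 11 = pos 9 = 'j'
  't' (pos 19) + 11 = pos 4 = 'e'
  'v' (pos 21) + 11 = pos 6 = 'g'
Result: urmojeg

urmojeg


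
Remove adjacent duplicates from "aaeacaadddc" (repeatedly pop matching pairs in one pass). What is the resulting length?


Input: aaeacaadddc
Stack-based adjacent duplicate removal:
  Read 'a': push. Stack: a
  Read 'a': matches stack top 'a' => pop. Stack: (empty)
  Read 'e': push. Stack: e
  Read 'a': push. Stack: ea
  Read 'c': push. Stack: eac
  Read 'a': push. Stack: eaca
  Read 'a': matches stack top 'a' => pop. Stack: eac
  Read 'd': push. Stack: eacd
  Read 'd': matches stack top 'd' => pop. Stack: eac
  Read 'd': push. Stack: eacd
  Read 'c': push. Stack: eacdc
Final stack: "eacdc" (length 5)

5


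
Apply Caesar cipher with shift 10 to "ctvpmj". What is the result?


Caesar cipher: shift "ctvpmj" by 10
  'c' (pos 2) + 10 = pos 12 = 'm'
  't' (pos 19) + 10 = pos 3 = 'd'
  'v' (pos 21) + 10 = pos 5 = 'f'
  'p' (pos 15) + 10 = pos 25 = 'z'
  'm' (pos 12) + 10 = pos 22 = 'w'
  'j' (pos 9) + 10 = pos 19 = 't'
Result: mdfzwt

mdfzwt


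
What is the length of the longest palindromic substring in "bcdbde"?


Input: "bcdbde"
Checking substrings for palindromes:
  [2:5] "dbd" (len 3) => palindrome
Longest palindromic substring: "dbd" with length 3

3


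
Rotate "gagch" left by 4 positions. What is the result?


Input: "gagch", rotate left by 4
First 4 characters: "gagc"
Remaining characters: "h"
Concatenate remaining + first: "h" + "gagc" = "hgagc"

hgagc


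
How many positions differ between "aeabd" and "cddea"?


Comparing "aeabd" and "cddea" position by position:
  Position 0: 'a' vs 'c' => DIFFER
  Position 1: 'e' vs 'd' => DIFFER
  Position 2: 'a' vs 'd' => DIFFER
  Position 3: 'b' vs 'e' => DIFFER
  Position 4: 'd' vs 'a' => DIFFER
Positions that differ: 5

5


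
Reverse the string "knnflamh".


Input: knnflamh
Reading characters right to left:
  Position 7: 'h'
  Position 6: 'm'
  Position 5: 'a'
  Position 4: 'l'
  Position 3: 'f'
  Position 2: 'n'
  Position 1: 'n'
  Position 0: 'k'
Reversed: hmalfnnk

hmalfnnk


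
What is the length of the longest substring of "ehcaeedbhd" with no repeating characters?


Input: "ehcaeedbhd"
Sliding window (track last position of each char):
  Position 0 ('e'): window [0,0] length 1 -- new best
  Position 1 ('h'): window [0,1] length 2 -- new best
  Position 2 ('c'): window [0,2] length 3 -- new best
  Position 3 ('a'): window [0,3] length 4 -- new best
  Position 4 ('e'): repeat (last at 0), move window start to 1
  Position 4 ('e'): window [1,4] length 4
  Position 5 ('e'): repeat (last at 4), move window start to 5
  Position 5 ('e'): window [5,5] length 1
  Position 6 ('d'): window [5,6] length 2
  Position 7 ('b'): window [5,7] length 3
  Position 8 ('h'): window [5,8] length 4
  Position 9 ('d'): repeat (last at 6), move window start to 7
  Position 9 ('d'): window [7,9] length 3
Longest substring with no repeats: "ehca" with length 4

4


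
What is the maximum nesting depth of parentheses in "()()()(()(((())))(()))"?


Input: "()()()(()(((())))(()))"
Tracking depth:
  Position 0 '(': depth becomes 1
  Position 1 ')': depth becomes 0
  Position 2 '(': depth becomes 1
  Position 3 ')': depth becomes 0
  Position 4 '(': depth becomes 1
  Position 5 ')': depth becomes 0
  Position 6 '(': depth becomes 1
  Position 7 '(': depth becomes 2
  Position 8 ')': depth becomes 1
  Position 9 '(': depth becomes 2
  Position 10 '(': depth becomes 3
  Position 11 '(': depth becomes 4
  Position 12 '(': depth becomes 5
  Position 13 ')': depth becomes 4
  Position 14 ')': depth becomes 3
  Position 15 ')': depth becomes 2
  Position 16 ')': depth becomes 1
  Position 17 '(': depth becomes 2
  Position 18 '(': depth becomes 3
  Position 19 ')': depth becomes 2
  Position 20 ')': depth becomes 1
  Position 21 ')': depth becomes 0
Maximum depth reached: 5

5


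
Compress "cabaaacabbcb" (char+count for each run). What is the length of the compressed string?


Input: cabaaacabbcb
Runs:
  'c' x 1 => "c1"
  'a' x 1 => "a1"
  'b' x 1 => "b1"
  'a' x 3 => "a3"
  'c' x 1 => "c1"
  'a' x 1 => "a1"
  'b' x 2 => "b2"
  'c' x 1 => "c1"
  'b' x 1 => "b1"
Compressed: "c1a1b1a3c1a1b2c1b1"
Compressed length: 18

18


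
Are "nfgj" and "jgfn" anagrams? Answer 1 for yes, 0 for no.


Strings: "nfgj", "jgfn"
Sorted first:  fgjn
Sorted second: fgjn
Sorted forms match => anagrams

1


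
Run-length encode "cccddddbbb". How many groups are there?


Input: cccddddbbb
Scanning for consecutive runs:
  Group 1: 'c' x 3 (positions 0-2)
  Group 2: 'd' x 4 (positions 3-6)
  Group 3: 'b' x 3 (positions 7-9)
Total groups: 3

3


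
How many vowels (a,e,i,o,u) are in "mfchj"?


Input: mfchj
Checking each character:
  'm' at position 0: consonant
  'f' at position 1: consonant
  'c' at position 2: consonant
  'h' at position 3: consonant
  'j' at position 4: consonant
Total vowels: 0

0


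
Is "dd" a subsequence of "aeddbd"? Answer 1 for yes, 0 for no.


Check if "dd" is a subsequence of "aeddbd"
Greedy scan:
  Position 0 ('a'): no match needed
  Position 1 ('e'): no match needed
  Position 2 ('d'): matches sub[0] = 'd'
  Position 3 ('d'): matches sub[1] = 'd'
  Position 4 ('b'): no match needed
  Position 5 ('d'): no match needed
All 2 characters matched => is a subsequence

1


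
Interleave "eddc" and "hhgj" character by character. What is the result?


Interleaving "eddc" and "hhgj":
  Position 0: 'e' from first, 'h' from second => "eh"
  Position 1: 'd' from first, 'h' from second => "dh"
  Position 2: 'd' from first, 'g' from second => "dg"
  Position 3: 'c' from first, 'j' from second => "cj"
Result: ehdhdgcj

ehdhdgcj


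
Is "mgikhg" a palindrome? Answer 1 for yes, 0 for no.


Input: mgikhg
Reversed: ghkigm
  Compare pos 0 ('m') with pos 5 ('g'): MISMATCH
  Compare pos 1 ('g') with pos 4 ('h'): MISMATCH
  Compare pos 2 ('i') with pos 3 ('k'): MISMATCH
Result: not a palindrome

0


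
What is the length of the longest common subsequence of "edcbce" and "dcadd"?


LCS of "edcbce" and "dcadd"
DP table:
           d    c    a    d    d
      0    0    0    0    0    0
  e   0    0    0    0    0    0
  d   0    1    1    1    1    1
  c   0    1    2    2    2    2
  b   0    1    2    2    2    2
  c   0    1    2    2    2    2
  e   0    1    2    2    2    2
LCS length = dp[6][5] = 2

2


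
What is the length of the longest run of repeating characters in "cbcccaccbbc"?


Input: "cbcccaccbbc"
Scanning for longest run:
  Position 1 ('b'): new char, reset run to 1
  Position 2 ('c'): new char, reset run to 1
  Position 3 ('c'): continues run of 'c', length=2
  Position 4 ('c'): continues run of 'c', length=3
  Position 5 ('a'): new char, reset run to 1
  Position 6 ('c'): new char, reset run to 1
  Position 7 ('c'): continues run of 'c', length=2
  Position 8 ('b'): new char, reset run to 1
  Position 9 ('b'): continues run of 'b', length=2
  Position 10 ('c'): new char, reset run to 1
Longest run: 'c' with length 3

3


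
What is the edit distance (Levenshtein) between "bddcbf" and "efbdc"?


Computing edit distance: "bddcbf" -> "efbdc"
DP table:
           e    f    b    d    c
      0    1    2    3    4    5
  b   1    1    2    2    3    4
  d   2    2    2    3    2    3
  d   3    3    3    3    3    3
  c   4    4    4    4    4    3
  b   5    5    5    4    5    4
  f   6    6    5    5    5    5
Edit distance = dp[6][5] = 5

5


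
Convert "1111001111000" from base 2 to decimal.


Input: "1111001111000" in base 2
Positional expansion:
  Digit '1' (value 1) x 2^12 = 4096
  Digit '1' (value 1) x 2^11 = 2048
  Digit '1' (value 1) x 2^10 = 1024
  Digit '1' (value 1) x 2^9 = 512
  Digit '0' (value 0) x 2^8 = 0
  Digit '0' (value 0) x 2^7 = 0
  Digit '1' (value 1) x 2^6 = 64
  Digit '1' (value 1) x 2^5 = 32
  Digit '1' (value 1) x 2^4 = 16
  Digit '1' (value 1) x 2^3 = 8
  Digit '0' (value 0) x 2^2 = 0
  Digit '0' (value 0) x 2^1 = 0
  Digit '0' (value 0) x 2^0 = 0
Sum = 7800

7800


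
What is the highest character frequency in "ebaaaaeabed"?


Input: ebaaaaeabed
Character counts:
  'a': 5
  'b': 2
  'd': 1
  'e': 3
Maximum frequency: 5

5


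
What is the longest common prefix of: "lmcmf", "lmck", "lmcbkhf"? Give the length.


Words: lmcmf, lmck, lmcbkhf
  Position 0: all 'l' => match
  Position 1: all 'm' => match
  Position 2: all 'c' => match
  Position 3: ('m', 'k', 'b') => mismatch, stop
LCP = "lmc" (length 3)

3


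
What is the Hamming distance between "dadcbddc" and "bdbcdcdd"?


Comparing "dadcbddc" and "bdbcdcdd" position by position:
  Position 0: 'd' vs 'b' => differ
  Position 1: 'a' vs 'd' => differ
  Position 2: 'd' vs 'b' => differ
  Position 3: 'c' vs 'c' => same
  Position 4: 'b' vs 'd' => differ
  Position 5: 'd' vs 'c' => differ
  Position 6: 'd' vs 'd' => same
  Position 7: 'c' vs 'd' => differ
Total differences (Hamming distance): 6

6


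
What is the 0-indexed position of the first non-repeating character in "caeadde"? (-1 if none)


Input: caeadde
Character frequencies:
  'a': 2
  'c': 1
  'd': 2
  'e': 2
Scanning left to right for freq == 1:
  Position 0 ('c'): unique! => answer = 0

0


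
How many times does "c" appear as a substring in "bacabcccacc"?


Searching for "c" in "bacabcccacc"
Scanning each position:
  Position 0: "b" => no
  Position 1: "a" => no
  Position 2: "c" => MATCH
  Position 3: "a" => no
  Position 4: "b" => no
  Position 5: "c" => MATCH
  Position 6: "c" => MATCH
  Position 7: "c" => MATCH
  Position 8: "a" => no
  Position 9: "c" => MATCH
  Position 10: "c" => MATCH
Total occurrences: 6

6


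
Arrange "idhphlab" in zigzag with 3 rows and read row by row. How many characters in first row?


Zigzag "idhphlab" into 3 rows:
Placing characters:
  'i' => row 0
  'd' => row 1
  'h' => row 2
  'p' => row 1
  'h' => row 0
  'l' => row 1
  'a' => row 2
  'b' => row 1
Rows:
  Row 0: "ih"
  Row 1: "dplb"
  Row 2: "ha"
First row length: 2

2


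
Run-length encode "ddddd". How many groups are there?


Input: ddddd
Scanning for consecutive runs:
  Group 1: 'd' x 5 (positions 0-4)
Total groups: 1

1


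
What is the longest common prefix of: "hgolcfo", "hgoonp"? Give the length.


Words: hgolcfo, hgoonp
  Position 0: all 'h' => match
  Position 1: all 'g' => match
  Position 2: all 'o' => match
  Position 3: ('l', 'o') => mismatch, stop
LCP = "hgo" (length 3)

3


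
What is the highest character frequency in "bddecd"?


Input: bddecd
Character counts:
  'b': 1
  'c': 1
  'd': 3
  'e': 1
Maximum frequency: 3

3


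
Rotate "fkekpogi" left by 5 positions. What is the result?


Input: "fkekpogi", rotate left by 5
First 5 characters: "fkekp"
Remaining characters: "ogi"
Concatenate remaining + first: "ogi" + "fkekp" = "ogifkekp"

ogifkekp


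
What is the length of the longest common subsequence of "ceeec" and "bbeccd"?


LCS of "ceeec" and "bbeccd"
DP table:
           b    b    e    c    c    d
      0    0    0    0    0    0    0
  c   0    0    0    0    1    1    1
  e   0    0    0    1    1    1    1
  e   0    0    0    1    1    1    1
  e   0    0    0    1    1    1    1
  c   0    0    0    1    2    2    2
LCS length = dp[5][6] = 2

2


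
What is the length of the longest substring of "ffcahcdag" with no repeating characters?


Input: "ffcahcdag"
Sliding window (track last position of each char):
  Position 0 ('f'): window [0,0] length 1 -- new best
  Position 1 ('f'): repeat (last at 0), move window start to 1
  Position 1 ('f'): window [1,1] length 1
  Position 2 ('c'): window [1,2] length 2 -- new best
  Position 3 ('a'): window [1,3] length 3 -- new best
  Position 4 ('h'): window [1,4] length 4 -- new best
  Position 5 ('c'): repeat (last at 2), move window start to 3
  Position 5 ('c'): window [3,5] length 3
  Position 6 ('d'): window [3,6] length 4
  Position 7 ('a'): repeat (last at 3), move window start to 4
  Position 7 ('a'): window [4,7] length 4
  Position 8 ('g'): window [4,8] length 5 -- new best
Longest substring with no repeats: "hcdag" with length 5

5


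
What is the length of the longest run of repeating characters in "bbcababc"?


Input: "bbcababc"
Scanning for longest run:
  Position 1 ('b'): continues run of 'b', length=2
  Position 2 ('c'): new char, reset run to 1
  Position 3 ('a'): new char, reset run to 1
  Position 4 ('b'): new char, reset run to 1
  Position 5 ('a'): new char, reset run to 1
  Position 6 ('b'): new char, reset run to 1
  Position 7 ('c'): new char, reset run to 1
Longest run: 'b' with length 2

2


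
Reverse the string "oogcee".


Input: oogcee
Reading characters right to left:
  Position 5: 'e'
  Position 4: 'e'
  Position 3: 'c'
  Position 2: 'g'
  Position 1: 'o'
  Position 0: 'o'
Reversed: eecgoo

eecgoo


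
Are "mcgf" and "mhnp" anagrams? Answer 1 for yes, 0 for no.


Strings: "mcgf", "mhnp"
Sorted first:  cfgm
Sorted second: hmnp
Differ at position 0: 'c' vs 'h' => not anagrams

0


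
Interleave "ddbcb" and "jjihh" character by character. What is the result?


Interleaving "ddbcb" and "jjihh":
  Position 0: 'd' from first, 'j' from second => "dj"
  Position 1: 'd' from first, 'j' from second => "dj"
  Position 2: 'b' from first, 'i' from second => "bi"
  Position 3: 'c' from first, 'h' from second => "ch"
  Position 4: 'b' from first, 'h' from second => "bh"
Result: djdjbichbh

djdjbichbh


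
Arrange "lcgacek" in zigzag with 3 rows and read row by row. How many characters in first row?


Zigzag "lcgacek" into 3 rows:
Placing characters:
  'l' => row 0
  'c' => row 1
  'g' => row 2
  'a' => row 1
  'c' => row 0
  'e' => row 1
  'k' => row 2
Rows:
  Row 0: "lc"
  Row 1: "cae"
  Row 2: "gk"
First row length: 2

2


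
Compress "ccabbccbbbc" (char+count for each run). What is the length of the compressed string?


Input: ccabbccbbbc
Runs:
  'c' x 2 => "c2"
  'a' x 1 => "a1"
  'b' x 2 => "b2"
  'c' x 2 => "c2"
  'b' x 3 => "b3"
  'c' x 1 => "c1"
Compressed: "c2a1b2c2b3c1"
Compressed length: 12

12


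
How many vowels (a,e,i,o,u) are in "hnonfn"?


Input: hnonfn
Checking each character:
  'h' at position 0: consonant
  'n' at position 1: consonant
  'o' at position 2: vowel (running total: 1)
  'n' at position 3: consonant
  'f' at position 4: consonant
  'n' at position 5: consonant
Total vowels: 1

1


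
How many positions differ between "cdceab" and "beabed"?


Comparing "cdceab" and "beabed" position by position:
  Position 0: 'c' vs 'b' => DIFFER
  Position 1: 'd' vs 'e' => DIFFER
  Position 2: 'c' vs 'a' => DIFFER
  Position 3: 'e' vs 'b' => DIFFER
  Position 4: 'a' vs 'e' => DIFFER
  Position 5: 'b' vs 'd' => DIFFER
Positions that differ: 6

6


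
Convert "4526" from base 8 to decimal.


Input: "4526" in base 8
Positional expansion:
  Digit '4' (value 4) x 8^3 = 2048
  Digit '5' (value 5) x 8^2 = 320
  Digit '2' (value 2) x 8^1 = 16
  Digit '6' (value 6) x 8^0 = 6
Sum = 2390

2390


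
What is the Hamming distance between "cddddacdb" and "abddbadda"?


Comparing "cddddacdb" and "abddbadda" position by position:
  Position 0: 'c' vs 'a' => differ
  Position 1: 'd' vs 'b' => differ
  Position 2: 'd' vs 'd' => same
  Position 3: 'd' vs 'd' => same
  Position 4: 'd' vs 'b' => differ
  Position 5: 'a' vs 'a' => same
  Position 6: 'c' vs 'd' => differ
  Position 7: 'd' vs 'd' => same
  Position 8: 'b' vs 'a' => differ
Total differences (Hamming distance): 5

5


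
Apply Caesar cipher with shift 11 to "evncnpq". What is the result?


Caesar cipher: shift "evncnpq" by 11
  'e' (pos 4) + 11 = pos 15 = 'p'
  'v' (pos 21) + 11 = pos 6 = 'g'
  'n' (pos 13) + 11 = pos 24 = 'y'
  'c' (pos 2) + 11 = pos 13 = 'n'
  'n' (pos 13) + 11 = pos 24 = 'y'
  'p' (pos 15) + 11 = pos 0 = 'a'
  'q' (pos 16) + 11 = pos 1 = 'b'
Result: pgynyab

pgynyab


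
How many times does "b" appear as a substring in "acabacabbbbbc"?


Searching for "b" in "acabacabbbbbc"
Scanning each position:
  Position 0: "a" => no
  Position 1: "c" => no
  Position 2: "a" => no
  Position 3: "b" => MATCH
  Position 4: "a" => no
  Position 5: "c" => no
  Position 6: "a" => no
  Position 7: "b" => MATCH
  Position 8: "b" => MATCH
  Position 9: "b" => MATCH
  Position 10: "b" => MATCH
  Position 11: "b" => MATCH
  Position 12: "c" => no
Total occurrences: 6

6


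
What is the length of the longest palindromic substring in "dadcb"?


Input: "dadcb"
Checking substrings for palindromes:
  [0:3] "dad" (len 3) => palindrome
Longest palindromic substring: "dad" with length 3

3


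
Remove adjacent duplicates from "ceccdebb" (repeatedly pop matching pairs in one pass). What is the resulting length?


Input: ceccdebb
Stack-based adjacent duplicate removal:
  Read 'c': push. Stack: c
  Read 'e': push. Stack: ce
  Read 'c': push. Stack: cec
  Read 'c': matches stack top 'c' => pop. Stack: ce
  Read 'd': push. Stack: ced
  Read 'e': push. Stack: cede
  Read 'b': push. Stack: cedeb
  Read 'b': matches stack top 'b' => pop. Stack: cede
Final stack: "cede" (length 4)

4


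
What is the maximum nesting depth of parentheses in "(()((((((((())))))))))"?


Input: "(()((((((((())))))))))"
Tracking depth:
  Position 0 '(': depth becomes 1
  Position 1 '(': depth becomes 2
  Position 2 ')': depth becomes 1
  Position 3 '(': depth becomes 2
  Position 4 '(': depth becomes 3
  Position 5 '(': depth becomes 4
  Position 6 '(': depth becomes 5
  Position 7 '(': depth becomes 6
  Position 8 '(': depth becomes 7
  Position 9 '(': depth becomes 8
  Position 10 '(': depth becomes 9
  Position 11 '(': depth becomes 10
  Position 12 ')': depth becomes 9
  Position 13 ')': depth becomes 8
  Position 14 ')': depth becomes 7
  Position 15 ')': depth becomes 6
  Position 16 ')': depth becomes 5
  Position 17 ')': depth becomes 4
  Position 18 ')': depth becomes 3
  Position 19 ')': depth becomes 2
  Position 20 ')': depth becomes 1
  Position 21 ')': depth becomes 0
Maximum depth reached: 10

10


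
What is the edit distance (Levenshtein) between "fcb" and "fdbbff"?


Computing edit distance: "fcb" -> "fdbbff"
DP table:
           f    d    b    b    f    f
      0    1    2    3    4    5    6
  f   1    0    1    2    3    4    5
  c   2    1    1    2    3    4    5
  b   3    2    2    1    2    3    4
Edit distance = dp[3][6] = 4

4


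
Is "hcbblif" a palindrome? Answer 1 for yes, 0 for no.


Input: hcbblif
Reversed: filbbch
  Compare pos 0 ('h') with pos 6 ('f'): MISMATCH
  Compare pos 1 ('c') with pos 5 ('i'): MISMATCH
  Compare pos 2 ('b') with pos 4 ('l'): MISMATCH
Result: not a palindrome

0


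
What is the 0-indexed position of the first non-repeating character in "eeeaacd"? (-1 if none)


Input: eeeaacd
Character frequencies:
  'a': 2
  'c': 1
  'd': 1
  'e': 3
Scanning left to right for freq == 1:
  Position 0 ('e'): freq=3, skip
  Position 1 ('e'): freq=3, skip
  Position 2 ('e'): freq=3, skip
  Position 3 ('a'): freq=2, skip
  Position 4 ('a'): freq=2, skip
  Position 5 ('c'): unique! => answer = 5

5


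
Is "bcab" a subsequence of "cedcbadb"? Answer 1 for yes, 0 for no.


Check if "bcab" is a subsequence of "cedcbadb"
Greedy scan:
  Position 0 ('c'): no match needed
  Position 1 ('e'): no match needed
  Position 2 ('d'): no match needed
  Position 3 ('c'): no match needed
  Position 4 ('b'): matches sub[0] = 'b'
  Position 5 ('a'): no match needed
  Position 6 ('d'): no match needed
  Position 7 ('b'): no match needed
Only matched 1/4 characters => not a subsequence

0


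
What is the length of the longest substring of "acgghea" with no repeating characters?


Input: "acgghea"
Sliding window (track last position of each char):
  Position 0 ('a'): window [0,0] length 1 -- new best
  Position 1 ('c'): window [0,1] length 2 -- new best
  Position 2 ('g'): window [0,2] length 3 -- new best
  Position 3 ('g'): repeat (last at 2), move window start to 3
  Position 3 ('g'): window [3,3] length 1
  Position 4 ('h'): window [3,4] length 2
  Position 5 ('e'): window [3,5] length 3
  Position 6 ('a'): window [3,6] length 4 -- new best
Longest substring with no repeats: "ghea" with length 4

4


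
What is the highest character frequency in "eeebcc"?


Input: eeebcc
Character counts:
  'b': 1
  'c': 2
  'e': 3
Maximum frequency: 3

3


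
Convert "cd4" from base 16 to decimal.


Input: "cd4" in base 16
Positional expansion:
  Digit 'c' (value 12) x 16^2 = 3072
  Digit 'd' (value 13) x 16^1 = 208
  Digit '4' (value 4) x 16^0 = 4
Sum = 3284

3284


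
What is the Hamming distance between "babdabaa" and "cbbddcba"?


Comparing "babdabaa" and "cbbddcba" position by position:
  Position 0: 'b' vs 'c' => differ
  Position 1: 'a' vs 'b' => differ
  Position 2: 'b' vs 'b' => same
  Position 3: 'd' vs 'd' => same
  Position 4: 'a' vs 'd' => differ
  Position 5: 'b' vs 'c' => differ
  Position 6: 'a' vs 'b' => differ
  Position 7: 'a' vs 'a' => same
Total differences (Hamming distance): 5

5


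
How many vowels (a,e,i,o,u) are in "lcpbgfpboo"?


Input: lcpbgfpboo
Checking each character:
  'l' at position 0: consonant
  'c' at position 1: consonant
  'p' at position 2: consonant
  'b' at position 3: consonant
  'g' at position 4: consonant
  'f' at position 5: consonant
  'p' at position 6: consonant
  'b' at position 7: consonant
  'o' at position 8: vowel (running total: 1)
  'o' at position 9: vowel (running total: 2)
Total vowels: 2

2


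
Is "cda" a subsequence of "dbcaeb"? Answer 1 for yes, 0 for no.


Check if "cda" is a subsequence of "dbcaeb"
Greedy scan:
  Position 0 ('d'): no match needed
  Position 1 ('b'): no match needed
  Position 2 ('c'): matches sub[0] = 'c'
  Position 3 ('a'): no match needed
  Position 4 ('e'): no match needed
  Position 5 ('b'): no match needed
Only matched 1/3 characters => not a subsequence

0


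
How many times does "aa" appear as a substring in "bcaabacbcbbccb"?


Searching for "aa" in "bcaabacbcbbccb"
Scanning each position:
  Position 0: "bc" => no
  Position 1: "ca" => no
  Position 2: "aa" => MATCH
  Position 3: "ab" => no
  Position 4: "ba" => no
  Position 5: "ac" => no
  Position 6: "cb" => no
  Position 7: "bc" => no
  Position 8: "cb" => no
  Position 9: "bb" => no
  Position 10: "bc" => no
  Position 11: "cc" => no
  Position 12: "cb" => no
Total occurrences: 1

1


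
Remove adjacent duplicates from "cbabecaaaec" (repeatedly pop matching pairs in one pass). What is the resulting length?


Input: cbabecaaaec
Stack-based adjacent duplicate removal:
  Read 'c': push. Stack: c
  Read 'b': push. Stack: cb
  Read 'a': push. Stack: cba
  Read 'b': push. Stack: cbab
  Read 'e': push. Stack: cbabe
  Read 'c': push. Stack: cbabec
  Read 'a': push. Stack: cbabeca
  Read 'a': matches stack top 'a' => pop. Stack: cbabec
  Read 'a': push. Stack: cbabeca
  Read 'e': push. Stack: cbabecae
  Read 'c': push. Stack: cbabecaec
Final stack: "cbabecaec" (length 9)

9


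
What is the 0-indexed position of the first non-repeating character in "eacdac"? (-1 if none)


Input: eacdac
Character frequencies:
  'a': 2
  'c': 2
  'd': 1
  'e': 1
Scanning left to right for freq == 1:
  Position 0 ('e'): unique! => answer = 0

0


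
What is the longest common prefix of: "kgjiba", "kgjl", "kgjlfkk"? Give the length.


Words: kgjiba, kgjl, kgjlfkk
  Position 0: all 'k' => match
  Position 1: all 'g' => match
  Position 2: all 'j' => match
  Position 3: ('i', 'l', 'l') => mismatch, stop
LCP = "kgj" (length 3)

3


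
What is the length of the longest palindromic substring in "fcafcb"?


Input: "fcafcb"
Checking substrings for palindromes:
  No multi-char palindromic substrings found
Longest palindromic substring: "f" with length 1

1


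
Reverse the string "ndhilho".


Input: ndhilho
Reading characters right to left:
  Position 6: 'o'
  Position 5: 'h'
  Position 4: 'l'
  Position 3: 'i'
  Position 2: 'h'
  Position 1: 'd'
  Position 0: 'n'
Reversed: ohlihdn

ohlihdn


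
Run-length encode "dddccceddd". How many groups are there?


Input: dddccceddd
Scanning for consecutive runs:
  Group 1: 'd' x 3 (positions 0-2)
  Group 2: 'c' x 3 (positions 3-5)
  Group 3: 'e' x 1 (positions 6-6)
  Group 4: 'd' x 3 (positions 7-9)
Total groups: 4

4


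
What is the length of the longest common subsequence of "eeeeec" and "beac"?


LCS of "eeeeec" and "beac"
DP table:
           b    e    a    c
      0    0    0    0    0
  e   0    0    1    1    1
  e   0    0    1    1    1
  e   0    0    1    1    1
  e   0    0    1    1    1
  e   0    0    1    1    1
  c   0    0    1    1    2
LCS length = dp[6][4] = 2

2


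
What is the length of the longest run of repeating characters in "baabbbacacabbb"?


Input: "baabbbacacabbb"
Scanning for longest run:
  Position 1 ('a'): new char, reset run to 1
  Position 2 ('a'): continues run of 'a', length=2
  Position 3 ('b'): new char, reset run to 1
  Position 4 ('b'): continues run of 'b', length=2
  Position 5 ('b'): continues run of 'b', length=3
  Position 6 ('a'): new char, reset run to 1
  Position 7 ('c'): new char, reset run to 1
  Position 8 ('a'): new char, reset run to 1
  Position 9 ('c'): new char, reset run to 1
  Position 10 ('a'): new char, reset run to 1
  Position 11 ('b'): new char, reset run to 1
  Position 12 ('b'): continues run of 'b', length=2
  Position 13 ('b'): continues run of 'b', length=3
Longest run: 'b' with length 3

3


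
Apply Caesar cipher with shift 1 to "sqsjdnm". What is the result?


Caesar cipher: shift "sqsjdnm" by 1
  's' (pos 18) + 1 = pos 19 = 't'
  'q' (pos 16) + 1 = pos 17 = 'r'
  's' (pos 18) + 1 = pos 19 = 't'
  'j' (pos 9) + 1 = pos 10 = 'k'
  'd' (pos 3) + 1 = pos 4 = 'e'
  'n' (pos 13) + 1 = pos 14 = 'o'
  'm' (pos 12) + 1 = pos 13 = 'n'
Result: trtkeon

trtkeon
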